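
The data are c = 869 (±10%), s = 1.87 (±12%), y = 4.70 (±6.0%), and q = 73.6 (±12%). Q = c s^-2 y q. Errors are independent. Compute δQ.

Q is a product of powers, so relative uncertainties combine in quadrature:
  (1·δc/c)² = (1×0.100)² = 0.0100;  (-2·δs/s)² = (-2×0.120)² = 0.0576;  (1·δy/y)² = (1×0.0600)² = 0.00360;  (1·δq/q)² = (1×0.120)² = 0.0144
δQ/Q = √(0.0856) = 0.293
Q = 86000, so δQ = 0.293 × 86000 = 25200.

25200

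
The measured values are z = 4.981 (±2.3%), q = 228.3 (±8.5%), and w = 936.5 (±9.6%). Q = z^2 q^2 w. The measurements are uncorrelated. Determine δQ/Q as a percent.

Since Q is a product/quotient, work with relative uncertainties:
  (2·δz/z)² = (2×0.0230)² = 0.00212;  (2·δq/q)² = (2×0.0850)² = 0.0289;  (1·δw/w)² = (1×0.0960)² = 0.00922
δQ/Q = √(0.0402) = 0.201

20.1%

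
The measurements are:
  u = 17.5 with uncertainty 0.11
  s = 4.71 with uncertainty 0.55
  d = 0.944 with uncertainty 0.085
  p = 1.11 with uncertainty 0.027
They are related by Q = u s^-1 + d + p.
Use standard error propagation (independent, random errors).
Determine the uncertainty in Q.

Let w = u·s^-1 = 3.72. δw/w = √((1·δu/u)² + (-1·δs/s)²) = √(3.95e-05 + 0.0136) = 0.117, so δw = 0.434.
Q = w + d + p: δQ = √(δw² + δd² + δp²) = √(0.189 + 0.00723 + 0.000729) = 0.444

0.444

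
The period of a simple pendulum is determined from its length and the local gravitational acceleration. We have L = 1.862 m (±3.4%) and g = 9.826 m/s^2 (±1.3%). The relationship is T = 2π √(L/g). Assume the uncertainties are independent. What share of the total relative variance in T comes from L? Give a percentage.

87.2%

(δT/T)² = (½·δL/L)² + (−½·δg/g)²
  L term: (0.5×0.0340)² = 0.000289
  g term: (-0.5×0.0130)² = 4.23e-05
Total = 0.000331. Share from L = 0.000289/0.000331 = 0.872.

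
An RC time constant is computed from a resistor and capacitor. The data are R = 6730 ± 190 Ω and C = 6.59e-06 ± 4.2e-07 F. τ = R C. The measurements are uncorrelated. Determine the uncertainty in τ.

Products/powers → add relative errors in quadrature, weighted by exponent:
  (1·δR/R)² = (1×0.0282)² = 0.000797;  (1·δC/C)² = (1×0.0637)² = 0.00406
δτ/τ = √(0.00486) = 0.0697
τ = 0.0444 s, so δτ = 0.0697 × 0.0444 = 0.00309 s.

0.00309 s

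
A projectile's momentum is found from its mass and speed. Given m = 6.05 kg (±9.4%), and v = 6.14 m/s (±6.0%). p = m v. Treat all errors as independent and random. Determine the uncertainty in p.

Relative error in a monomial: (δp/p)² = Σ (nᵢ · δxᵢ/xᵢ)².
  (1·δm/m)² = (1×0.0940)² = 0.00884;  (1·δv/v)² = (1×0.0600)² = 0.00360
δp/p = √(0.0124) = 0.112
p = 37.1 kg·m/s, so δp = 0.112 × 37.1 = 4.14 kg·m/s.

4.14 kg·m/s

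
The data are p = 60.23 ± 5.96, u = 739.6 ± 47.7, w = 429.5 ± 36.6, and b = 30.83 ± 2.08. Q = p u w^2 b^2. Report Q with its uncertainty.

For a monomial Q ∝ p, u, w^2, b^2, fractional errors add in quadrature:
  (1·δp/p)² = (1×0.0990)² = 0.00979;  (1·δu/u)² = (1×0.0645)² = 0.00416;  (2·δw/w)² = (2×0.0852)² = 0.0290;  (2·δb/b)² = (2×0.0675)² = 0.0182
δQ/Q = √(0.0612) = 0.247
Q = 7.811e+12, so δQ = 0.247 × 7.811e+12 = 1.93e+12.

(7.811 ± 1.93) × 10^12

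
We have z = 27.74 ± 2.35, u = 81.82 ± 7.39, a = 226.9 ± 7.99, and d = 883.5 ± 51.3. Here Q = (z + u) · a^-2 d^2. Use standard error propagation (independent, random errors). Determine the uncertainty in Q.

Let w = z + u = 109.6. δw = √(δz² + δu²) = √(5.52 + 54.6) = 7.75, so δw/w = 0.0708.
Q is then a monomial in w, a, d:
δQ/Q = √((δw/w)² + (-2·δa/a)² + (2·δd/d)²) = √(0.00501 + 0.00496 + 0.0135) = 0.153
Q = 1661, so δQ = 0.153 × 1661 = 254.

254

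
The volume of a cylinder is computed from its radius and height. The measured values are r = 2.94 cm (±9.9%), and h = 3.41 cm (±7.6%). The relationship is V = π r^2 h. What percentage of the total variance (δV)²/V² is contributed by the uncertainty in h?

12.8%

(δV/V)² = (2·δr/r)² + (1·δh/h)²
  r term: (2×0.0990)² = 0.0392
  h term: (1×0.0760)² = 0.00578
Total = 0.0450. Share from h = 0.00578/0.0450 = 0.128.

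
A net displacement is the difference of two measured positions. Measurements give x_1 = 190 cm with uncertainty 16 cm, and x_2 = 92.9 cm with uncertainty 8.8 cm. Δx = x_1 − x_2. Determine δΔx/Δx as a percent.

For a sum/difference, combine absolute errors in quadrature:
  (δx_1)² = 256;  (δx_2)² = 77.4
δΔx = √(333) = 18.3 cm
Δx = 97.1 cm, so δΔx/Δx = 18.3/97.1 = 0.188.

18.8%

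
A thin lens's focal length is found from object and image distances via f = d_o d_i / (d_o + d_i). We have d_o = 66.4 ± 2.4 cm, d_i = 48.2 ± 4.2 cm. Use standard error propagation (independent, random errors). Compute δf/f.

0.0527

∂f/∂d_o = (d_i/(d_o+d_i))² = 0.177;  ∂f/∂d_i = (d_o/(d_o+d_i))² = 0.336
δf = √((∂f/∂d_o · δd_o)² + (∂f/∂d_i · δd_i)²) = √(0.180 + 1.99) = 1.47 cm
f = 27.9 cm, so δf/f = 1.47/27.9 = 0.0527.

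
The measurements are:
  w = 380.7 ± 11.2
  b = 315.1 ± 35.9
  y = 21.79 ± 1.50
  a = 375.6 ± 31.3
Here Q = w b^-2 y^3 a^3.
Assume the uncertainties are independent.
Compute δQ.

Relative error in a monomial: (δQ/Q)² = Σ (nᵢ · δxᵢ/xᵢ)².
  (1·δw/w)² = (1×0.0294)² = 0.000866;  (-2·δb/b)² = (-2×0.114)² = 0.0519;  (3·δy/y)² = (3×0.0688)² = 0.0426;  (3·δa/a)² = (3×0.0833)² = 0.0625
δQ/Q = √(0.158) = 0.397
Q = 2.102e+09, so δQ = 0.397 × 2.102e+09 = 8.35e+08.

8.35e+08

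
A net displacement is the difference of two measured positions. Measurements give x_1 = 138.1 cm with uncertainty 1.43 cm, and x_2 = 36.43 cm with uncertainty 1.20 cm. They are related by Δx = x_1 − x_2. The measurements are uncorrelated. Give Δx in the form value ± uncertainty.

Δx is a linear combination, so absolute uncertainties add in quadrature:
  (δx_1)² = 2.04;  (δx_2)² = 1.44
δΔx = √(3.48) = 1.87 cm
Δx = 101.7 cm.

101.7 ± 1.87 cm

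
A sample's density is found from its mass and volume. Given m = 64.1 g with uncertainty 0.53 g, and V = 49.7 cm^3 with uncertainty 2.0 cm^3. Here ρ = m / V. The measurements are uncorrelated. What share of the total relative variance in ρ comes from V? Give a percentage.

(δρ/ρ)² = (1·δm/m)² + (-1·δV/V)²
  m term: (1×0.00827)² = 6.84e-05
  V term: (-1×0.0402)² = 0.00162
Total = 0.00169. Share from V = 0.00162/0.00169 = 0.959.

95.9%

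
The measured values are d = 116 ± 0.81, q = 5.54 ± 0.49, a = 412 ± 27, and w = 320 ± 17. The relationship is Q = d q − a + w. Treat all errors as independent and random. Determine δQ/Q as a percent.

11.9%

Let p = d·q = 643. δp/p = √((1·δd/d)² + (1·δq/q)²) = √(4.88e-05 + 0.00782) = 0.0887, so δp = 57.0.
Q = p − a + w: δQ = √(δp² + δa² + δw²) = √(3250 + 729 + 289) = 65.3
Q = 551, so δQ/Q = 65.3/551 = 0.119.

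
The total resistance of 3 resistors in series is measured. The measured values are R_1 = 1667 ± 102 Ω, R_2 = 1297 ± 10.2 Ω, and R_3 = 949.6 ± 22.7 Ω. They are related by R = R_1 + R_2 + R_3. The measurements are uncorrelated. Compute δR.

105 Ω

For a sum/difference, combine absolute errors in quadrature:
  (δR_1)² = 10400;  (δR_2)² = 104;  (δR_3)² = 515
δR = √(11000) = 105 Ω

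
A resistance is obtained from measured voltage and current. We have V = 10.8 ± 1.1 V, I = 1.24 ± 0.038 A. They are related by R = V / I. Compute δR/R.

0.106

R is a product of powers, so relative uncertainties combine in quadrature:
  (1·δV/V)² = (1×0.102)² = 0.0104;  (-1·δI/I)² = (-1×0.0306)² = 0.000939
δR/R = √(0.0113) = 0.106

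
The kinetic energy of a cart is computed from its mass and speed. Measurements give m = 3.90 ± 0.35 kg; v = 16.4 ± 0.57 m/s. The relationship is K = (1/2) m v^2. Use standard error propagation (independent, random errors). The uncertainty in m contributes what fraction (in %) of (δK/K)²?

(δK/K)² = (1·δm/m)² + (2·δv/v)²
  m term: (1×0.0897)² = 0.00805
  v term: (2×0.0348)² = 0.00483
Total = 0.0129. Share from m = 0.00805/0.0129 = 0.625.

62.5%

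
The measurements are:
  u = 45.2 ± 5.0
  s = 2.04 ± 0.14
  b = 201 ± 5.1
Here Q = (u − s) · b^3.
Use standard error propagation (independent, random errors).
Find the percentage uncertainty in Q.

Let w = u − s = 43.2. δw = √(δu² + δs²) = √(25.0 + 0.0196) = 5.00, so δw/w = 0.116.
Q is then a monomial in w, b:
δQ/Q = √((δw/w)² + (3·δb/b)²) = √(0.0134 + 0.00579) = 0.139

13.9%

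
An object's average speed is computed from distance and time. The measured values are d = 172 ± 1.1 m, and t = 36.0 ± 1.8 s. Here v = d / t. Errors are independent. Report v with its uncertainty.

4.78 ± 0.241 m/s

Each factor contributes (exponent × relative error)² to (δv/v)²:
  (1·δd/d)² = (1×0.00640)² = 4.09e-05;  (-1·δt/t)² = (-1×0.0500)² = 0.00250
δv/v = √(0.00254) = 0.0504
v = 4.78 m/s, so δv = 0.0504 × 4.78 = 0.241 m/s.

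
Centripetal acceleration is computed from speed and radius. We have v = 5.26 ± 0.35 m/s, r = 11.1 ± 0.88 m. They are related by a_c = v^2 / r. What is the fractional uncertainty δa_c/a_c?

0.155

Relative error in a monomial: (δa_c/a_c)² = Σ (nᵢ · δxᵢ/xᵢ)².
  (2·δv/v)² = (2×0.0665)² = 0.0177;  (-1·δr/r)² = (-1×0.0793)² = 0.00629
δa_c/a_c = √(0.0240) = 0.155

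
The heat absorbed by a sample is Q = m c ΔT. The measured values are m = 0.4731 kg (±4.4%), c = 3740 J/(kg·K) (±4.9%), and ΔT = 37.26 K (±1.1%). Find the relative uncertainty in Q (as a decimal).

Each factor contributes (exponent × relative error)² to (δQ/Q)²:
  (1·δm/m)² = (1×0.0440)² = 0.00194;  (1·δc/c)² = (1×0.0490)² = 0.00240;  (1·δΔT/ΔT)² = (1×0.0110)² = 0.000121
δQ/Q = √(0.00446) = 0.0668

0.0668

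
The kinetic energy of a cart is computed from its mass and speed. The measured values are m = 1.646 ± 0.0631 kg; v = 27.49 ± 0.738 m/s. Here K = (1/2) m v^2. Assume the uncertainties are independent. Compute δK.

41.0 J

K is a product of powers, so relative uncertainties combine in quadrature:
  (1·δm/m)² = (1×0.0383)² = 0.00147;  (2·δv/v)² = (2×0.0268)² = 0.00288
δK/K = √(0.00435) = 0.0660
K = 621.9 J, so δK = 0.0660 × 621.9 = 41.0 J.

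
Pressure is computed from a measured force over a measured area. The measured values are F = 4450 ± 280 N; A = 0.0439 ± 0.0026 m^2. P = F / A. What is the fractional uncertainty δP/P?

0.0864

Products/powers → add relative errors in quadrature, weighted by exponent:
  (1·δF/F)² = (1×0.0629)² = 0.00396;  (-1·δA/A)² = (-1×0.0592)² = 0.00351
δP/P = √(0.00747) = 0.0864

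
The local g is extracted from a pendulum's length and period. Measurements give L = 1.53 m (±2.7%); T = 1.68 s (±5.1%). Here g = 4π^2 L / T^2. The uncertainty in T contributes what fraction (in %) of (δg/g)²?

(δg/g)² = (1·δL/L)² + (-2·δT/T)²
  L term: (1×0.0270)² = 0.000729
  T term: (-2×0.0510)² = 0.0104
Total = 0.0111. Share from T = 0.0104/0.0111 = 0.935.

93.5%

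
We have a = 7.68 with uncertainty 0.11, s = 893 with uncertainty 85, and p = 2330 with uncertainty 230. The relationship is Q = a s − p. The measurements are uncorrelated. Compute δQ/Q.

0.154

Let w = a·s = 6860. δw/w = √((1·δa/a)² + (1·δs/s)²) = √(0.000205 + 0.00906) = 0.0963, so δw = 660.
Q = w − p: δQ = √(δw² + δp²) = √(4.36e+05 + 52900) = 699
Q = 4530, so δQ/Q = 699/4530 = 0.154.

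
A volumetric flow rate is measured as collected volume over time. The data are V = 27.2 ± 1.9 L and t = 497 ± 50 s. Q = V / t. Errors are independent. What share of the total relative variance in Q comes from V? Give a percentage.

32.5%

(δQ/Q)² = (1·δV/V)² + (-1·δt/t)²
  V term: (1×0.0699)² = 0.00488
  t term: (-1×0.101)² = 0.0101
Total = 0.0150. Share from V = 0.00488/0.0150 = 0.325.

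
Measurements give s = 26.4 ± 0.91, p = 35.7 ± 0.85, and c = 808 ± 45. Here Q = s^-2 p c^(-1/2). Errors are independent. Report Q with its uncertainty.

Relative error in a monomial: (δQ/Q)² = Σ (nᵢ · δxᵢ/xᵢ)².
  (-2·δs/s)² = (-2×0.0345)² = 0.00475;  (1·δp/p)² = (1×0.0238)² = 0.000567;  (−½·δc/c)² = (-0.5×0.0557)² = 0.000775
δQ/Q = √(0.00609) = 0.0781
Q = 0.00180, so δQ = 0.0781 × 0.00180 = 0.000141.

0.00180 ± 0.000141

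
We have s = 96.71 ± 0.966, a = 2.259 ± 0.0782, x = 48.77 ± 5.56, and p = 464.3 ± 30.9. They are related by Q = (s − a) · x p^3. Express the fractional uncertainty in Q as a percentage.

23.0%

Let u = s − a = 94.45. δu = √(δs² + δa²) = √(0.933 + 0.00612) = 0.969, so δu/u = 0.0103.
Q is then a monomial in u, x, p:
δQ/Q = √((δu/u)² + (1·δx/x)² + (3·δp/p)²) = √(0.000105 + 0.0130 + 0.0399) = 0.230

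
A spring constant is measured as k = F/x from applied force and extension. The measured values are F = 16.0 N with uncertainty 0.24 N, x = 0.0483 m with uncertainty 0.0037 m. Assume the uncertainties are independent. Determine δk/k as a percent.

Each factor contributes (exponent × relative error)² to (δk/k)²:
  (1·δF/F)² = (1×0.0150)² = 0.000225;  (-1·δx/x)² = (-1×0.0766)² = 0.00587
δk/k = √(0.00609) = 0.0781

7.81%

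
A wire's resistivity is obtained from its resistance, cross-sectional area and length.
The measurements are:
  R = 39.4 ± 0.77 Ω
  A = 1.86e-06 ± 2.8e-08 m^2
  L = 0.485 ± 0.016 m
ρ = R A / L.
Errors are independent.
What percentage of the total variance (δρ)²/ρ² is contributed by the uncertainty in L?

64.1%

(δρ/ρ)² = (1·δR/R)² + (1·δA/A)² + (-1·δL/L)²
  R term: (1×0.0195)² = 0.000382
  A term: (1×0.0151)² = 0.000227
  L term: (-1×0.0330)² = 0.00109
Total = 0.00170. Share from L = 0.00109/0.00170 = 0.641.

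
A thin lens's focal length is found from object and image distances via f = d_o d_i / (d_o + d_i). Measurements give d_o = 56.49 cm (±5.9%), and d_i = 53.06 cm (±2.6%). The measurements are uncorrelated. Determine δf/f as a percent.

∂f/∂d_o = (d_i/(d_o+d_i))² = 0.235;  ∂f/∂d_i = (d_o/(d_o+d_i))² = 0.266
δf = √((∂f/∂d_o · δd_o)² + (∂f/∂d_i · δd_i)²) = √(0.611 + 0.135) = 0.864 cm
f = 27.36 cm, so δf/f = 0.864/27.36 = 0.0316.

3.16%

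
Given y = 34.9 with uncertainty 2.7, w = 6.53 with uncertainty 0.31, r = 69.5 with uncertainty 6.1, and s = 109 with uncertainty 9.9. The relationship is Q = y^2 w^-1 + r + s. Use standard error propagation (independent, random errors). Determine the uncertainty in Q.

Let p = y^2·w^-1 = 187. δp/p = √((2·δy/y)² + (-1·δw/w)²) = √(0.0239 + 0.00225) = 0.162, so δp = 30.2.
Q = p + r + s: δQ = √(δp² + δr² + δs²) = √(911 + 37.2 + 98.0) = 32.4

32.4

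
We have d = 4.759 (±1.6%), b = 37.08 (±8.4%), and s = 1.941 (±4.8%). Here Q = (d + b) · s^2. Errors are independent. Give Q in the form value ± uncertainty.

157.6 ± 19.2

Let u = d + b = 41.84. δu = √(δd² + δb²) = √(0.00580 + 9.70) = 3.12, so δu/u = 0.0745.
Q is then a monomial in u, s:
δQ/Q = √((δu/u)² + (2·δs/s)²) = √(0.00555 + 0.00922) = 0.121
Q = 157.6, so δQ = 0.121 × 157.6 = 19.2.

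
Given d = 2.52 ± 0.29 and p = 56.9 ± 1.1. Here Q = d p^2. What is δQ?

Since Q is a product/quotient, work with relative uncertainties:
  (1·δd/d)² = (1×0.115)² = 0.0132;  (2·δp/p)² = (2×0.0193)² = 0.00149
δQ/Q = √(0.0147) = 0.121
Q = 8160, so δQ = 0.121 × 8160 = 990.

990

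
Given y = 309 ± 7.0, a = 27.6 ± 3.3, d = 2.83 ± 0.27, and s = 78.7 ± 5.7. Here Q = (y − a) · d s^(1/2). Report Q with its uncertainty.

7060 ± 747

Let u = y − a = 281. δu = √(δy² + δa²) = √(49.0 + 10.9) = 7.74, so δu/u = 0.0275.
Q is then a monomial in u, d, s:
δQ/Q = √((δu/u)² + (1·δd/d)² + (½·δs/s)²) = √(0.000756 + 0.00910 + 0.00131) = 0.106
Q = 7060, so δQ = 0.106 × 7060 = 747.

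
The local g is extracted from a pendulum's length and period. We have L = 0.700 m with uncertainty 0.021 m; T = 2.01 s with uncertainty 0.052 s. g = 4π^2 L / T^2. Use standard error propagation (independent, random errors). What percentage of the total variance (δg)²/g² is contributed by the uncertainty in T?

74.8%

(δg/g)² = (1·δL/L)² + (-2·δT/T)²
  L term: (1×0.0300)² = 0.000900
  T term: (-2×0.0259)² = 0.00268
Total = 0.00358. Share from T = 0.00268/0.00358 = 0.748.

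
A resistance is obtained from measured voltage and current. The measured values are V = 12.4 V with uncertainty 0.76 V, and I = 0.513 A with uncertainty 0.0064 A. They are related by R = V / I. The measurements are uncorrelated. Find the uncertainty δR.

For a monomial R ∝ V, I^-1, fractional errors add in quadrature:
  (1·δV/V)² = (1×0.0613)² = 0.00376;  (-1·δI/I)² = (-1×0.0125)² = 0.000156
δR/R = √(0.00391) = 0.0625
R = 24.2 Ω, so δR = 0.0625 × 24.2 = 1.51 Ω.

1.51 Ω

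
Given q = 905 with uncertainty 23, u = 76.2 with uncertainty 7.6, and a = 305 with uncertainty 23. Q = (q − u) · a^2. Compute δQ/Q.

Let w = q − u = 829. δw = √(δq² + δu²) = √(529 + 57.8) = 24.2, so δw/w = 0.0292.
Q is then a monomial in w, a:
δQ/Q = √((δw/w)² + (2·δa/a)²) = √(0.000854 + 0.0227) = 0.154

0.154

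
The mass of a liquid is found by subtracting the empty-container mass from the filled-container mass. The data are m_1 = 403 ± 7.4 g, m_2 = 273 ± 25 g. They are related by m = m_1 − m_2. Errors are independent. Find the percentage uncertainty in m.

Each term contributes (cᵢ δxᵢ)² to (δm)²:
  (δm_1)² = 54.8;  (δm_2)² = 625
δm = √(680) = 26.1 g
m = 130 g, so δm/m = 26.1/130 = 0.201.

20.1%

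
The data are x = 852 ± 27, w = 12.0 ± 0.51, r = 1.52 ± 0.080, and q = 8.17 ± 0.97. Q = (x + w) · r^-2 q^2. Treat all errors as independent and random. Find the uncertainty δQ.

6530

Let u = x + w = 864. δu = √(δx² + δw²) = √(729 + 0.260) = 27.0, so δu/u = 0.0313.
Q is then a monomial in u, r, q:
δQ/Q = √((δu/u)² + (-2·δr/r)² + (2·δq/q)²) = √(0.000977 + 0.0111 + 0.0564) = 0.262
Q = 25000, so δQ = 0.262 × 25000 = 6530.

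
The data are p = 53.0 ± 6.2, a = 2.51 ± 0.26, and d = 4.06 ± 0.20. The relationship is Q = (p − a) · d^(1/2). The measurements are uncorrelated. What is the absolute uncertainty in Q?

12.8

Let u = p − a = 50.5. δu = √(δp² + δa²) = √(38.4 + 0.0676) = 6.21, so δu/u = 0.123.
Q is then a monomial in u, d:
δQ/Q = √((δu/u)² + (½·δd/d)²) = √(0.0151 + 0.000607) = 0.125
Q = 102, so δQ = 0.125 × 102 = 12.8.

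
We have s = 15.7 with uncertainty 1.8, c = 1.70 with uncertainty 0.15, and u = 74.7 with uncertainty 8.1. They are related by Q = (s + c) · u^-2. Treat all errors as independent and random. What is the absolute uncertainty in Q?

Let w = s + c = 17.4. δw = √(δs² + δc²) = √(3.24 + 0.0225) = 1.81, so δw/w = 0.104.
Q is then a monomial in w, u:
δQ/Q = √((δw/w)² + (-2·δu/u)²) = √(0.0108 + 0.0470) = 0.240
Q = 0.00312, so δQ = 0.240 × 0.00312 = 0.000750.

0.000750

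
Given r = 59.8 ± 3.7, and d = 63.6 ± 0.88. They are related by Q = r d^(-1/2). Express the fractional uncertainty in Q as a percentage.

Relative error in a monomial: (δQ/Q)² = Σ (nᵢ · δxᵢ/xᵢ)².
  (1·δr/r)² = (1×0.0619)² = 0.00383;  (−½·δd/d)² = (-0.5×0.0138)² = 4.79e-05
δQ/Q = √(0.00388) = 0.0623

6.23%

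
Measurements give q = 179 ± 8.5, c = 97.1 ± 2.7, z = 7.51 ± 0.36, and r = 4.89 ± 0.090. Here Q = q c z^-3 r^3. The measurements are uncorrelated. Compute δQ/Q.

Since Q is a product/quotient, work with relative uncertainties:
  (1·δq/q)² = (1×0.0475)² = 0.00225;  (1·δc/c)² = (1×0.0278)² = 0.000773;  (-3·δz/z)² = (-3×0.0479)² = 0.0207;  (3·δr/r)² = (3×0.0184)² = 0.00305
δQ/Q = √(0.0268) = 0.164

0.164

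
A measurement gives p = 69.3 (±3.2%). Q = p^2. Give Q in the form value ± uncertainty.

Products/powers → add relative errors in quadrature, weighted by exponent:
  (2·δp/p)² = (2×0.0320)² = 0.00410
δQ/Q = √(0.00410) = 0.0640
Q = 4800, so δQ = 0.0640 × 4800 = 307.

4800 ± 307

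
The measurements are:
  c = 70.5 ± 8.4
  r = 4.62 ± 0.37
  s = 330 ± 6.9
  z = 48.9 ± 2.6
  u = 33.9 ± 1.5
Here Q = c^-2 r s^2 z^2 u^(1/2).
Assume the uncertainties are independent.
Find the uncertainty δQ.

3.9e+05

Q is a product of powers, so relative uncertainties combine in quadrature:
  (-2·δc/c)² = (-2×0.119)² = 0.0568;  (1·δr/r)² = (1×0.0801)² = 0.00641;  (2·δs/s)² = (2×0.0209)² = 0.00175;  (2·δz/z)² = (2×0.0532)² = 0.0113;  (½·δu/u)² = (0.5×0.0442)² = 0.000489
δQ/Q = √(0.0767) = 0.277
Q = 1.41e+06, so δQ = 0.277 × 1.41e+06 = 3.9e+05.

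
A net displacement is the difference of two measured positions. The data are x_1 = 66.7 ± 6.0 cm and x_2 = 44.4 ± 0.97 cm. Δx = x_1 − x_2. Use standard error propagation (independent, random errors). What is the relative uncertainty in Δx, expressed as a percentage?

Absolute uncertainties add in quadrature for a linear combination:
  (δx_1)² = 36.0;  (δx_2)² = 0.941
δΔx = √(36.9) = 6.08 cm
Δx = 22.3 cm, so δΔx/Δx = 6.08/22.3 = 0.273.

27.3%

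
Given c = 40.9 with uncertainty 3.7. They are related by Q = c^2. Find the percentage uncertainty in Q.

18.1%

Q ∝ c^2, so δQ/Q = |2| · δc/c = 2 × 0.0905 = 0.181.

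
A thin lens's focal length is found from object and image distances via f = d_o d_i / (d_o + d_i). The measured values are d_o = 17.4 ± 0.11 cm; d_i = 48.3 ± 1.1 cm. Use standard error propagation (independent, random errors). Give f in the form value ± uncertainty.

∂f/∂d_o = (d_i/(d_o+d_i))² = 0.540;  ∂f/∂d_i = (d_o/(d_o+d_i))² = 0.0701
δf = √((∂f/∂d_o · δd_o)² + (∂f/∂d_i · δd_i)²) = √(0.00353 + 0.00595) = 0.0974 cm
f = 12.8 cm.

12.8 ± 0.0974 cm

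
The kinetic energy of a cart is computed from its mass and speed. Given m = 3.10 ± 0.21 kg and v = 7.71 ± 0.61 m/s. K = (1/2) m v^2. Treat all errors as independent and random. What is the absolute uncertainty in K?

15.9 J

Each factor contributes (exponent × relative error)² to (δK/K)²:
  (1·δm/m)² = (1×0.0677)² = 0.00459;  (2·δv/v)² = (2×0.0791)² = 0.0250
δK/K = √(0.0296) = 0.172
K = 92.1 J, so δK = 0.172 × 92.1 = 15.9 J.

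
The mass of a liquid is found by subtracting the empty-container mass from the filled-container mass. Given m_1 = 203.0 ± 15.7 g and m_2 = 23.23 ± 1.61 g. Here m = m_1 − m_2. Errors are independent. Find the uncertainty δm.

15.8 g

For a sum/difference, combine absolute errors in quadrature:
  (δm_1)² = 246;  (δm_2)² = 2.59
δm = √(249) = 15.8 g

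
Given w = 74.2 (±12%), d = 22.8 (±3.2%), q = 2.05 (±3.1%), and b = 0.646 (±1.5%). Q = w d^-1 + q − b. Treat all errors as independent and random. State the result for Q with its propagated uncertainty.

4.66 ± 0.409

Let p = w·d^-1 = 3.25. δp/p = √((1·δw/w)² + (-1·δd/d)²) = √(0.0144 + 0.00102) = 0.124, so δp = 0.404.
Q = p + q − b: δQ = √(δp² + δq² + δb²) = √(0.163 + 0.00404 + 9.39e-05) = 0.409
Q = 4.66.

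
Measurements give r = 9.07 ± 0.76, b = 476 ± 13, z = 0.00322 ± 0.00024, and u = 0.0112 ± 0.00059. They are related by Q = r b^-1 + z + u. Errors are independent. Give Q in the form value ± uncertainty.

0.0335 ± 0.00180

Let p = r·b^-1 = 0.0191. δp/p = √((1·δr/r)² + (-1·δb/b)²) = √(0.00702 + 0.000746) = 0.0881, so δp = 0.00168.
Q = p + z + u: δQ = √(δp² + δz² + δu²) = √(2.82e-06 + 5.76e-08 + 3.48e-07) = 0.00180
Q = 0.0335.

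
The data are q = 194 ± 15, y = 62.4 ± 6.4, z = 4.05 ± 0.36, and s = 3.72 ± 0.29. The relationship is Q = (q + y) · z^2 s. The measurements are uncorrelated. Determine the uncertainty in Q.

3200

Let u = q + y = 256. δu = √(δq² + δy²) = √(225 + 41.0) = 16.3, so δu/u = 0.0636.
Q is then a monomial in u, z, s:
δQ/Q = √((δu/u)² + (2·δz/z)² + (1·δs/s)²) = √(0.00405 + 0.0316 + 0.00608) = 0.204
Q = 15600, so δQ = 0.204 × 15600 = 3200.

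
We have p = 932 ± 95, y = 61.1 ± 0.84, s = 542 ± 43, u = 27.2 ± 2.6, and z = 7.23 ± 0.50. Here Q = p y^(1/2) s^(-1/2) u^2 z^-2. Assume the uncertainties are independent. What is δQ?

For a monomial Q ∝ p, y^(1/2), s^(-1/2), u^2, z^-2, fractional errors add in quadrature:
  (1·δp/p)² = (1×0.102)² = 0.0104;  (½·δy/y)² = (0.5×0.0137)² = 4.73e-05;  (−½·δs/s)² = (-0.5×0.0793)² = 0.00157;  (2·δu/u)² = (2×0.0956)² = 0.0365;  (-2·δz/z)² = (-2×0.0692)² = 0.0191
δQ/Q = √(0.0677) = 0.260
Q = 4430, so δQ = 0.260 × 4430 = 1150.

1150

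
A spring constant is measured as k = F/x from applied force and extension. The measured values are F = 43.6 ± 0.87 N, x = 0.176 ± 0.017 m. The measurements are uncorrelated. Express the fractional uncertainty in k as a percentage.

For a monomial k ∝ F, x^-1, fractional errors add in quadrature:
  (1·δF/F)² = (1×0.0200)² = 0.000398;  (-1·δx/x)² = (-1×0.0966)² = 0.00933
δk/k = √(0.00973) = 0.0986

9.86%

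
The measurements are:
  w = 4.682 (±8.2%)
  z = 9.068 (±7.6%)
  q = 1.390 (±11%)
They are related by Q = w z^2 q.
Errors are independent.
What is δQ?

For a monomial Q ∝ w, z^2, q, fractional errors add in quadrature:
  (1·δw/w)² = (1×0.0820)² = 0.00672;  (2·δz/z)² = (2×0.0760)² = 0.0231;  (1·δq/q)² = (1×0.110)² = 0.0121
δQ/Q = √(0.0419) = 0.205
Q = 535.1, so δQ = 0.205 × 535.1 = 110.

110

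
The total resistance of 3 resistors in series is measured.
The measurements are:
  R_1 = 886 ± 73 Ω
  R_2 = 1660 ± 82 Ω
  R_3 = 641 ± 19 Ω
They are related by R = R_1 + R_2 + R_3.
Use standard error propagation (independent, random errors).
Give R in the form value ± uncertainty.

3190 ± 111 Ω

Absolute uncertainties add in quadrature for a linear combination:
  (δR_1)² = 5330;  (δR_2)² = 6720;  (δR_3)² = 361
δR = √(12400) = 111 Ω
R = 3190 Ω.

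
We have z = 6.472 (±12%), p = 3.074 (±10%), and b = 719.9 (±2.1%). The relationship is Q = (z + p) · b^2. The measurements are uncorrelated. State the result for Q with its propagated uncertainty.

(4.947 ± 0.480) × 10^6

Let u = z + p = 9.546. δu = √(δz² + δp²) = √(0.603 + 0.0945) = 0.835, so δu/u = 0.0875.
Q is then a monomial in u, b:
δQ/Q = √((δu/u)² + (2·δb/b)²) = √(0.00766 + 0.00176) = 0.0971
Q = 4.947e+06, so δQ = 0.0971 × 4.947e+06 = 4.8e+05.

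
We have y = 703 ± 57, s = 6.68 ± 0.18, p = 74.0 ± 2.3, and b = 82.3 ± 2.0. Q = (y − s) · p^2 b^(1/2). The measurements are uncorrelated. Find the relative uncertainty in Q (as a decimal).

0.104

Let u = y − s = 696. δu = √(δy² + δs²) = √(3250 + 0.0324) = 57.0, so δu/u = 0.0819.
Q is then a monomial in u, p, b:
δQ/Q = √((δu/u)² + (2·δp/p)² + (½·δb/b)²) = √(0.00670 + 0.00386 + 0.000148) = 0.104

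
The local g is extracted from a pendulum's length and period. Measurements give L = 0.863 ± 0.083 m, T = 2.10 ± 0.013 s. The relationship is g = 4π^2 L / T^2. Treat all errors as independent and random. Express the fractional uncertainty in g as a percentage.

g is a product of powers, so relative uncertainties combine in quadrature:
  (1·δL/L)² = (1×0.0962)² = 0.00925;  (-2·δT/T)² = (-2×0.00619)² = 0.000153
δg/g = √(0.00940) = 0.0970

9.70%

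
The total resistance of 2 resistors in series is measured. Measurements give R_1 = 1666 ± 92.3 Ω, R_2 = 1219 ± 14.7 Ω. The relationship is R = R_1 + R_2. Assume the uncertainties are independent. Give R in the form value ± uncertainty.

2885 ± 93.5 Ω

Absolute uncertainties add in quadrature for a linear combination:
  (δR_1)² = 8520;  (δR_2)² = 216
δR = √(8740) = 93.5 Ω
R = 2885 Ω.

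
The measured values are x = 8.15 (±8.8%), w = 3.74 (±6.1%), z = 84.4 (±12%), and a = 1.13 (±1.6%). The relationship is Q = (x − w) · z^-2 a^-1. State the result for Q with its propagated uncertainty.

Let u = x − w = 4.41. δu = √(δx² + δw²) = √(0.514 + 0.0520) = 0.753, so δu/u = 0.171.
Q is then a monomial in u, z, a:
δQ/Q = √((δu/u)² + (-2·δz/z)² + (-1·δa/a)²) = √(0.0291 + 0.0576 + 0.000256) = 0.295
Q = 0.000548, so δQ = 0.295 × 0.000548 = 0.000162.

0.000548 ± 0.000162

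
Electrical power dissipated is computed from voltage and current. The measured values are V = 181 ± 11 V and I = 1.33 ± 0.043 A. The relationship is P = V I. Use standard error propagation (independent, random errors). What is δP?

16.6 W

For a monomial P ∝ V, I, fractional errors add in quadrature:
  (1·δV/V)² = (1×0.0608)² = 0.00369;  (1·δI/I)² = (1×0.0323)² = 0.00105
δP/P = √(0.00474) = 0.0688
P = 241 W, so δP = 0.0688 × 241 = 16.6 W.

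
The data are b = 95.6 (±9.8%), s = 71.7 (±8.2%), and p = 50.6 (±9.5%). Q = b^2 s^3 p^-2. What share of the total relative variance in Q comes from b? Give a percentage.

(δQ/Q)² = (2·δb/b)² + (3·δs/s)² + (-2·δp/p)²
  b term: (2×0.0980)² = 0.0384
  s term: (3×0.0820)² = 0.0605
  p term: (-2×0.0950)² = 0.0361
Total = 0.135. Share from b = 0.0384/0.135 = 0.284.

28.4%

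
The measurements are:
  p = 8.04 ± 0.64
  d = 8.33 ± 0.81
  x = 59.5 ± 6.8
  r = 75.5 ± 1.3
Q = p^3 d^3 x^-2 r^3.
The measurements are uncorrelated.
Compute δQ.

Each factor contributes (exponent × relative error)² to (δQ/Q)²:
  (3·δp/p)² = (3×0.0796)² = 0.0570;  (3·δd/d)² = (3×0.0972)² = 0.0851;  (-2·δx/x)² = (-2×0.114)² = 0.0522;  (3·δr/r)² = (3×0.0172)² = 0.00267
δQ/Q = √(0.197) = 0.444
Q = 3.65e+07, so δQ = 0.444 × 3.65e+07 = 1.62e+07.

1.62e+07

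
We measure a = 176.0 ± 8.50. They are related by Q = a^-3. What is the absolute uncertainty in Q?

Q ∝ a^-3, so δQ/Q = |-3| · δa/a = 3 × 0.0483 = 0.145.
Q = 1.834e-07, so δQ = 0.145 × 1.834e-07 = 2.66e-08.

2.66e-08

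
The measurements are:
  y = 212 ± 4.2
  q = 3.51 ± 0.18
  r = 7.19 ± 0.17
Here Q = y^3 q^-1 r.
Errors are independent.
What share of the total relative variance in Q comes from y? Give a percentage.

52.6%

(δQ/Q)² = (3·δy/y)² + (-1·δq/q)² + (1·δr/r)²
  y term: (3×0.0198)² = 0.00353
  q term: (-1×0.0513)² = 0.00263
  r term: (1×0.0236)² = 0.000559
Total = 0.00672. Share from y = 0.00353/0.00672 = 0.526.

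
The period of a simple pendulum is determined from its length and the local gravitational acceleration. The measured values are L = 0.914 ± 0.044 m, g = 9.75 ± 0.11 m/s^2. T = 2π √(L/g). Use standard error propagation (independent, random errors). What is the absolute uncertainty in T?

For a monomial T ∝ L^(1/2), g^(-1/2), fractional errors add in quadrature:
  (½·δL/L)² = (0.5×0.0481)² = 0.000579;  (−½·δg/g)² = (-0.5×0.0113)² = 3.18e-05
δT/T = √(0.000611) = 0.0247
T = 1.92 s, so δT = 0.0247 × 1.92 = 0.0476 s.

0.0476 s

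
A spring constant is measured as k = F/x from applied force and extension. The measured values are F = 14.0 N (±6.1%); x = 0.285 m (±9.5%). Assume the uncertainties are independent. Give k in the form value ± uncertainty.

49.1 ± 5.55 N/m

For a monomial k ∝ F, x^-1, fractional errors add in quadrature:
  (1·δF/F)² = (1×0.0610)² = 0.00372;  (-1·δx/x)² = (-1×0.0950)² = 0.00903
δk/k = √(0.0127) = 0.113
k = 49.1 N/m, so δk = 0.113 × 49.1 = 5.55 N/m.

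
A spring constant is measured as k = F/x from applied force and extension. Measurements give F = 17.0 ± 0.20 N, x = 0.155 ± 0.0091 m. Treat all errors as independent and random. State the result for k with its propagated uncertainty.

110 ± 6.57 N/m

Products/powers → add relative errors in quadrature, weighted by exponent:
  (1·δF/F)² = (1×0.0118)² = 0.000138;  (-1·δx/x)² = (-1×0.0587)² = 0.00345
δk/k = √(0.00359) = 0.0599
k = 110 N/m, so δk = 0.0599 × 110 = 6.57 N/m.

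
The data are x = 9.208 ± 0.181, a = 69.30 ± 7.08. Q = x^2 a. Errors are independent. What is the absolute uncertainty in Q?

Relative error in a monomial: (δQ/Q)² = Σ (nᵢ · δxᵢ/xᵢ)².
  (2·δx/x)² = (2×0.0197)² = 0.00155;  (1·δa/a)² = (1×0.102)² = 0.0104
δQ/Q = √(0.0120) = 0.109
Q = 5876, so δQ = 0.109 × 5876 = 643.

643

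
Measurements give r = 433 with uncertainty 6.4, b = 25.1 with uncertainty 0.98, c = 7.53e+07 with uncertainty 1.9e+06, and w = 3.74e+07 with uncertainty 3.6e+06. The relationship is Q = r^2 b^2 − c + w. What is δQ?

1.07e+07

Let p = r^2·b^2 = 1.18e+08. δp/p = √((2·δr/r)² + (2·δb/b)²) = √(0.000874 + 0.00610) = 0.0835, so δp = 9.86e+06.
Q = p − c + w: δQ = √(δp² + δc² + δw²) = √(9.73e+13 + 3.61e+12 + 1.3e+13) = 1.07e+07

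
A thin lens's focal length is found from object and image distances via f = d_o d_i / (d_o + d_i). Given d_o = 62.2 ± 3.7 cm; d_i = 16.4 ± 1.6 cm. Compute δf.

1.01 cm

∂f/∂d_o = (d_i/(d_o+d_i))² = 0.0435;  ∂f/∂d_i = (d_o/(d_o+d_i))² = 0.626
δf = √((∂f/∂d_o · δd_o)² + (∂f/∂d_i · δd_i)²) = √(0.0259 + 1.00) = 1.01 cm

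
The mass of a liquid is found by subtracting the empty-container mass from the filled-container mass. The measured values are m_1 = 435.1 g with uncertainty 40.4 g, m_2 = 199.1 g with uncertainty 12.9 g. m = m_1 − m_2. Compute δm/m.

0.180

Absolute uncertainties add in quadrature for a linear combination:
  (δm_1)² = 1630;  (δm_2)² = 166
δm = √(1800) = 42.4 g
m = 236.0 g, so δm/m = 42.4/236.0 = 0.180.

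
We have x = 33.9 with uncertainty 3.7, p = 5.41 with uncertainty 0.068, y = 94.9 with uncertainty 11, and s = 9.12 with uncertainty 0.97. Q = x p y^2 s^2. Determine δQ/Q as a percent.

33.3%

Q is a product of powers, so relative uncertainties combine in quadrature:
  (1·δx/x)² = (1×0.109)² = 0.0119;  (1·δp/p)² = (1×0.0126)² = 0.000158;  (2·δy/y)² = (2×0.116)² = 0.0537;  (2·δs/s)² = (2×0.106)² = 0.0452
δQ/Q = √(0.111) = 0.333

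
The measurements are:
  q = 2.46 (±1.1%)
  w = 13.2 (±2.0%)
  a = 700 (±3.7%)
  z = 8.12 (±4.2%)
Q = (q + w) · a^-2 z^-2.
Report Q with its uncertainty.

Let u = q + w = 15.7. δu = √(δq² + δw²) = √(0.000732 + 0.0697) = 0.265, so δu/u = 0.0169.
Q is then a monomial in u, a, z:
δQ/Q = √((δu/u)² + (-2·δa/a)² + (-2·δz/z)²) = √(0.000287 + 0.00548 + 0.00706) = 0.113
Q = 4.85e-07, so δQ = 0.113 × 4.85e-07 = 5.49e-08.

(4.85 ± 0.549) × 10^-7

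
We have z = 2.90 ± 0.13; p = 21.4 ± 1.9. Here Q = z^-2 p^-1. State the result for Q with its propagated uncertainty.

Since Q is a product/quotient, work with relative uncertainties:
  (-2·δz/z)² = (-2×0.0448)² = 0.00804;  (-1·δp/p)² = (-1×0.0888)² = 0.00788
δQ/Q = √(0.0159) = 0.126
Q = 0.00556, so δQ = 0.126 × 0.00556 = 0.000701.

0.00556 ± 0.000701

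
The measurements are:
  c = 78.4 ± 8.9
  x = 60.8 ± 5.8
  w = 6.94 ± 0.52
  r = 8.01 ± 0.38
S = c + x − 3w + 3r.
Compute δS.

Sums and differences: (δS)² = Σ (cᵢ δxᵢ)².
  (δc)² = 79.2;  (δx)² = 33.6;  (3·δw)² = 2.43;  (3·δr)² = 1.30
δS = √(117) = 10.8

10.8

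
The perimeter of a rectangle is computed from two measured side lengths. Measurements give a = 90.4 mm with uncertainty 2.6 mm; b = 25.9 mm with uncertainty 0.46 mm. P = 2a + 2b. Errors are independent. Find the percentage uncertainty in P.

2.27%

P is a linear combination, so absolute uncertainties add in quadrature:
  (2·δa)² = 27.0;  (2·δb)² = 0.846
δP = √(27.9) = 5.28 mm
P = 233 mm, so δP/P = 5.28/233 = 0.0227.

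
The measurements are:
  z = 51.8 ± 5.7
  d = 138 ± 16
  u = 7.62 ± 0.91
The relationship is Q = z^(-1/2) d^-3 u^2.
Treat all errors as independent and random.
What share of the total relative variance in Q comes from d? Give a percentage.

(δQ/Q)² = (−½·δz/z)² + (-3·δd/d)² + (2·δu/u)²
  z term: (-0.5×0.110)² = 0.00303
  d term: (-3×0.116)² = 0.121
  u term: (2×0.119)² = 0.0570
Total = 0.181. Share from d = 0.121/0.181 = 0.668.

66.8%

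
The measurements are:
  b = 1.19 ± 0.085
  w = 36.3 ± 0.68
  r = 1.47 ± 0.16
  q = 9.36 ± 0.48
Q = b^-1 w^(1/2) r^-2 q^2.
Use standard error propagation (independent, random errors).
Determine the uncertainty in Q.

51.6

Since Q is a product/quotient, work with relative uncertainties:
  (-1·δb/b)² = (-1×0.0714)² = 0.00510;  (½·δw/w)² = (0.5×0.0187)² = 8.77e-05;  (-2·δr/r)² = (-2×0.109)² = 0.0474;  (2·δq/q)² = (2×0.0513)² = 0.0105
δQ/Q = √(0.0631) = 0.251
Q = 205, so δQ = 0.251 × 205 = 51.6.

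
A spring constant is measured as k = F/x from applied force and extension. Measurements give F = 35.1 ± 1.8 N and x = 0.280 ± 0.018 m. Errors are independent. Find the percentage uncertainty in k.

For a monomial k ∝ F, x^-1, fractional errors add in quadrature:
  (1·δF/F)² = (1×0.0513)² = 0.00263;  (-1·δx/x)² = (-1×0.0643)² = 0.00413
δk/k = √(0.00676) = 0.0822

8.22%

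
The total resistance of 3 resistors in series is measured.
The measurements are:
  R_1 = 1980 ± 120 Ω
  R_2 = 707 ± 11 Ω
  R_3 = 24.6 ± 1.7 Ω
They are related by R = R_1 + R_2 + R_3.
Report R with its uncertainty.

2710 ± 121 Ω

Absolute uncertainties add in quadrature for a linear combination:
  (δR_1)² = 14400;  (δR_2)² = 121;  (δR_3)² = 2.89
δR = √(14500) = 121 Ω
R = 2710 Ω.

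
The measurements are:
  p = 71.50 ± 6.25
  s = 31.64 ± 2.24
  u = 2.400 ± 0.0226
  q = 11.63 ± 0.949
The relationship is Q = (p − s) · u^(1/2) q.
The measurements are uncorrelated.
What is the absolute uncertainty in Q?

Let w = p − s = 39.86. δw = √(δp² + δs²) = √(39.1 + 5.02) = 6.64, so δw/w = 0.167.
Q is then a monomial in w, u, q:
δQ/Q = √((δw/w)² + (½·δu/u)² + (1·δq/q)²) = √(0.0277 + 2.22e-05 + 0.00666) = 0.186
Q = 718.2, so δQ = 0.186 × 718.2 = 133.

133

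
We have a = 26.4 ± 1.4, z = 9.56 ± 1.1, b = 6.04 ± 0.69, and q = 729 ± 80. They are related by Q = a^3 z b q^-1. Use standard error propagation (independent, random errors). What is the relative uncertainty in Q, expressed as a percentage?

25.2%

For a monomial Q ∝ a^3, z, b, q^-1, fractional errors add in quadrature:
  (3·δa/a)² = (3×0.0530)² = 0.0253;  (1·δz/z)² = (1×0.115)² = 0.0132;  (1·δb/b)² = (1×0.114)² = 0.0131;  (-1·δq/q)² = (-1×0.110)² = 0.0120
δQ/Q = √(0.0636) = 0.252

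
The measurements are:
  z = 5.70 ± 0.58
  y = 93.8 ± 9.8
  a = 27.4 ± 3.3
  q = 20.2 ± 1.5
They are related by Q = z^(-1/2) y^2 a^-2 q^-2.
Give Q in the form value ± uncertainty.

For a monomial Q ∝ z^(-1/2), y^2, a^-2, q^-2, fractional errors add in quadrature:
  (−½·δz/z)² = (-0.5×0.102)² = 0.00259;  (2·δy/y)² = (2×0.104)² = 0.0437;  (-2·δa/a)² = (-2×0.120)² = 0.0580;  (-2·δq/q)² = (-2×0.0743)² = 0.0221
δQ/Q = √(0.126) = 0.355
Q = 0.0120, so δQ = 0.355 × 0.0120 = 0.00428.

0.0120 ± 0.00428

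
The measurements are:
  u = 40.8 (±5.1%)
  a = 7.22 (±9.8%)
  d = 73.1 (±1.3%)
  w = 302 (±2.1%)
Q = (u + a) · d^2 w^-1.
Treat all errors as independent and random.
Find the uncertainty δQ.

48.2

Let h = u + a = 48.0. δh = √(δu² + δa²) = √(4.33 + 0.501) = 2.20, so δh/h = 0.0458.
Q is then a monomial in h, d, w:
δQ/Q = √((δh/h)² + (2·δd/d)² + (-1·δw/w)²) = √(0.00209 + 0.000676 + 0.000441) = 0.0567
Q = 850, so δQ = 0.0567 × 850 = 48.2.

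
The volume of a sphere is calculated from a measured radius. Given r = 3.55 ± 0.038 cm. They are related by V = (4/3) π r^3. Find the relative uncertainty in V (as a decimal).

0.0321

V ∝ r^3, so δV/V = |3| · δr/r = 3 × 0.0107 = 0.0321.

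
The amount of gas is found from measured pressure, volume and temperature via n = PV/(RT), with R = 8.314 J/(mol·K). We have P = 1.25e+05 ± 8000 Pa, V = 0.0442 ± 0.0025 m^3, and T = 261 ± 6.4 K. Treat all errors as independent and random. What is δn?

0.226 mol

Each factor contributes (exponent × relative error)² to (δn/n)²:
  (1·δP/P)² = (1×0.0640)² = 0.00410;  (1·δV/V)² = (1×0.0566)² = 0.00320;  (-1·δT/T)² = (-1×0.0245)² = 0.000601
δn/n = √(0.00790) = 0.0889
n = 2.55 mol, so δn = 0.0889 × 2.55 = 0.226 mol.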